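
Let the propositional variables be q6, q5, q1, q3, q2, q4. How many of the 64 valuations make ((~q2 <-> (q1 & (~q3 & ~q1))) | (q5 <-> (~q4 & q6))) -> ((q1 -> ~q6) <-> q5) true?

Initial set: {(((~q2 <-> (q1 & (~q3 & ~q1))) | (q5 <-> (~q4 & q6))) -> ((q1 -> ~q6) <-> q5))}.
(((~q2 <-> (q1 & (~q3 & ~q1))) | (q5 <-> (~q4 & q6))) -> ((q1 -> ~q6) <-> q5)): β-rule — branch into ~((~q2 <-> (q1 & (~q3 & ~q1))) | (q5 <-> (~q4 & q6)))  //  ((q1 -> ~q6) <-> q5).
  branch 1 (add ~((~q2 <-> (q1 & (~q3 & ~q1))) | (q5 <-> (~q4 & q6)))):
    ~((~q2 <-> (q1 & (~q3 & ~q1))) | (q5 <-> (~q4 & q6))): α-rule — add ~(~q2 <-> (q1 & (~q3 & ~q1))), ~(q5 <-> (~q4 & q6)).
    ~(~q2 <-> (q1 & (~q3 & ~q1))): β-rule — branch into ~q2, ~(q1 & (~q3 & ~q1))  //  ~~q2, (q1 & (~q3 & ~q1)).
      branch 1.1 (add ~q2, ~(q1 & (~q3 & ~q1))):
        ~(q5 <-> (~q4 & q6)): β-rule — branch into q5, ~(~q4 & q6)  //  ~q5, (~q4 & q6).
          branch 1.1.1 (add q5, ~(~q4 & q6)):
            ~(q1 & (~q3 & ~q1)): β-rule — branch into ~q1  //  ~(~q3 & ~q1).
              branch 1.1.1.1 (add ~q1):
                ~(~q4 & q6): β-rule — branch into ~~q4  //  ~q6.
                  branch 1.1.1.1.1 (add ~~q4):
                    ○ open, literals {q1=F, q2=F, q4=T, q5=T}.
                  branch 1.1.1.1.2 (add ~q6):
                    ○ open, literals {q1=F, q2=F, q5=T, q6=F}.
              branch 1.1.1.2 (add ~(~q3 & ~q1)):
                ~(~q4 & q6): β-rule — branch into ~~q4  //  ~q6.
                  branch 1.1.1.2.1 (add ~~q4):
                    ~(~q3 & ~q1): β-rule — branch into ~~q3  //  ~~q1.
                      branch 1.1.1.2.1.1 (add ~~q3):
                        ○ open, literals {q2=F, q3=T, q4=T, q5=T}.
                      branch 1.1.1.2.1.2 (add ~~q1):
                        ○ open, literals {q1=T, q2=F, q4=T, q5=T}.
                  branch 1.1.1.2.2 (add ~q6):
                    ~(~q3 & ~q1): β-rule — branch into ~~q3  //  ~~q1.
                      branch 1.1.1.2.2.1 (add ~~q3):
                        ○ open, literals {q2=F, q3=T, q5=T, q6=F}.
                      branch 1.1.1.2.2.2 (add ~~q1):
                        ○ open, literals {q1=T, q2=F, q5=T, q6=F}.
          branch 1.1.2 (add ~q5, (~q4 & q6)):
            (~q4 & q6): α-rule — add ~q4, q6.
            ~(q1 & (~q3 & ~q1)): β-rule — branch into ~q1  //  ~(~q3 & ~q1).
              branch 1.1.2.1 (add ~q1):
                ○ open, literals {q1=F, q2=F, q4=F, q5=F, q6=T}.
              branch 1.1.2.2 (add ~(~q3 & ~q1)):
                ~(~q3 & ~q1): β-rule — branch into ~~q3  //  ~~q1.
                  branch 1.1.2.2.1 (add ~~q3):
                    ○ open, literals {q2=F, q3=T, q4=F, q5=F, q6=T}.
                  branch 1.1.2.2.2 (add ~~q1):
                    ○ open, literals {q1=T, q2=F, q4=F, q5=F, q6=T}.
      branch 1.2 (add ~~q2, (q1 & (~q3 & ~q1))):
        (q1 & (~q3 & ~q1)): α-rule — add q1, (~q3 & ~q1).
        (~q3 & ~q1): α-rule — add ~q3, ~q1.
        × closes — contains both q1 and ~q1.
  branch 2 (add ((q1 -> ~q6) <-> q5)):
    ((q1 -> ~q6) <-> q5): β-rule — branch into (q1 -> ~q6), q5  //  ~(q1 -> ~q6), ~q5.
      branch 2.1 (add (q1 -> ~q6), q5):
        (q1 -> ~q6): β-rule — branch into ~q1  //  ~q6.
          branch 2.1.1 (add ~q1):
            ○ open, literals {q1=F, q5=T}.
          branch 2.1.2 (add ~q6):
            ○ open, literals {q5=T, q6=F}.
      branch 2.2 (add ~(q1 -> ~q6), ~q5):
        ~(q1 -> ~q6): α-rule — add q1, ~~q6.
        ○ open, literals {q1=T, q5=F, q6=T}.
1 branch closed, 12 open.
Each open branch fixes some atoms; the unmentioned ones are free. Counting distinct full assignments: branch {q1=F, q2=F, q4=T, q5=T} (q6, q3) contributes 4 new; branch {q1=F, q2=F, q5=T, q6=F} (q3, q4) contributes 2 new; branch {q2=F, q3=T, q4=T, q5=T} (q6, q1) contributes 2 new; branch {q1=T, q2=F, q4=T, q5=T} (q6, q3) contributes 2 new; branch {q2=F, q3=T, q5=T, q6=F} (q1, q4) contributes 1 new; branch {q1=T, q2=F, q5=T, q6=F} (q3, q4) contributes 1 new; branch {q1=F, q2=F, q4=F, q5=F, q6=T} (q3) contributes 2 new; branch {q2=F, q3=T, q4=F, q5=F, q6=T} (q1) contributes 1 new; branch {q1=T, q2=F, q4=F, q5=F, q6=T} (q3) contributes 1 new; branch {q1=F, q5=T} (q6, q3, q2, q4) contributes 10 new; branch {q5=T, q6=F} (q1, q3, q2, q4) contributes 4 new; branch {q1=T, q5=F, q6=T} (q3, q2, q4) contributes 6 new. Total: 36.

36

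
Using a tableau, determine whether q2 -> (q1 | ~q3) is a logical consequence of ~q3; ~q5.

Yes

Initial set: {~q3; ~q5; ~(q2 -> (q1 | ~q3))}.
~(q2 -> (q1 | ~q3)): α-rule — add q2, ~(q1 | ~q3).
~(q1 | ~q3): α-rule — add ~q1, ~~q3.
× closes — contains both q3 and ~q3.
All 1 branch closes.
Every branch closed, so the premises entail the conclusion.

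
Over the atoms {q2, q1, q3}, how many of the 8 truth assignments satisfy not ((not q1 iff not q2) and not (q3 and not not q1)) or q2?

6

Initial set: {(not ((not q1 iff not q2) and not (q3 and not not q1)) or q2)}.
(not ((not q1 iff not q2) and not (q3 and not not q1)) or q2): β-rule — branch into not ((not q1 iff not q2) and not (q3 and not not q1))  //  q2.
  branch 1 (add not ((not q1 iff not q2) and not (q3 and not not q1))):
    not ((not q1 iff not q2) and not (q3 and not not q1)): β-rule — branch into not (not q1 iff not q2)  //  not not (q3 and not not q1).
      branch 1.1 (add not (not q1 iff not q2)):
        not (not q1 iff not q2): β-rule — branch into not q1, not not q2  //  not not q1, not q2.
          branch 1.1.1 (add not q1, not not q2):
            ○ open, literals {q1=F, q2=T}.
          branch 1.1.2 (add not not q1, not q2):
            ○ open, literals {q1=T, q2=F}.
      branch 1.2 (add not not (q3 and not not q1)):
        not not (q3 and not not q1): α-rule — add q3, not not q1.
        not not q1: drop double negation, giving q1.
        ○ open, literals {q1=T, q3=T}.
  branch 2 (add q2):
    ○ open, literals {q2=T}.
0 branches closed, 4 open.
Each open branch fixes some atoms; the unmentioned ones are free. Counting distinct full assignments: branch {q1=F, q2=T} (q3) contributes 2 new; branch {q1=T, q2=F} (q3) contributes 2 new; branch {q1=T, q3=T} (q2) contributes 1 new; branch {q2=T} (q1, q3) contributes 1 new. Total: 6.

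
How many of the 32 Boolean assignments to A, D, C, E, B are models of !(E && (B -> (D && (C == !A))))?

22

Initial set: {T !(E && (B -> (D && (C == !A))))}.
T !(E && (B -> (D && (C == !A)))): β-rule — branch into F E  //  F (B -> (D && (C == !A))).
  branch 1 (add F E):
    ○ open, literals {E=0}.
  branch 2 (add F (B -> (D && (C == !A)))):
    F (B -> (D && (C == !A))): α-rule — add T B, F (D && (C == !A)).
    F (D && (C == !A)): β-rule — branch into F D  //  F (C == !A).
      branch 2.1 (add F D):
        ○ open, literals {B=1, D=0}.
      branch 2.2 (add F (C == !A)):
        F (C == !A): β-rule — branch into T C, F !A  //  F C, T !A.
          branch 2.2.1 (add T C, F !A):
            ○ open, literals {A=1, B=1, C=1}.
          branch 2.2.2 (add F C, T !A):
            ○ open, literals {A=0, B=1, C=0}.
0 branches closed, 4 open.
Each open branch fixes some atoms; the unmentioned ones are free. Counting distinct full assignments: branch {E=0} (A, D, C, B) contributes 16 new; branch {B=1, D=0} (A, C, E) contributes 4 new; branch {A=1, B=1, C=1} (D, E) contributes 1 new; branch {A=0, B=1, C=0} (D, E) contributes 1 new. Total: 22.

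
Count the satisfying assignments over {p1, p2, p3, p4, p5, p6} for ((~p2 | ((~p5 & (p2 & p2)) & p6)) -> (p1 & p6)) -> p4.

Initial set: {(((~p2 | ((~p5 & (p2 & p2)) & p6)) -> (p1 & p6)) -> p4)}.
(((~p2 | ((~p5 & (p2 & p2)) & p6)) -> (p1 & p6)) -> p4): β-rule — branch into ~((~p2 | ((~p5 & (p2 & p2)) & p6)) -> (p1 & p6))  //  p4.
  branch 1 (add ~((~p2 | ((~p5 & (p2 & p2)) & p6)) -> (p1 & p6))):
    ~((~p2 | ((~p5 & (p2 & p2)) & p6)) -> (p1 & p6)): α-rule — add (~p2 | ((~p5 & (p2 & p2)) & p6)), ~(p1 & p6).
    (~p2 | ((~p5 & (p2 & p2)) & p6)): β-rule — branch into ~p2  //  ((~p5 & (p2 & p2)) & p6).
      branch 1.1 (add ~p2):
        ~(p1 & p6): β-rule — branch into ~p1  //  ~p6.
          branch 1.1.1 (add ~p1):
            ○ open, literals {p1=0, p2=0}.
          branch 1.1.2 (add ~p6):
            ○ open, literals {p2=0, p6=0}.
      branch 1.2 (add ((~p5 & (p2 & p2)) & p6)):
        ((~p5 & (p2 & p2)) & p6): α-rule — add (~p5 & (p2 & p2)), p6.
        (~p5 & (p2 & p2)): α-rule — add ~p5, (p2 & p2).
        (p2 & p2): α-rule — add p2, p2.
        ~(p1 & p6): β-rule — branch into ~p1  //  ~p6.
          branch 1.2.1 (add ~p1):
            ○ open, literals {p1=0, p2=1, p5=0, p6=1}.
          branch 1.2.2 (add ~p6):
            × closes — contains both p6 and ~p6.
  branch 2 (add p4):
    ○ open, literals {p4=1}.
1 branch closed, 4 open.
Each open branch fixes some atoms; the unmentioned ones are free. Counting distinct full assignments: branch {p1=0, p2=0} (p3, p4, p5, p6) contributes 16 new; branch {p2=0, p6=0} (p1, p3, p4, p5) contributes 8 new; branch {p1=0, p2=1, p5=0, p6=1} (p3, p4) contributes 4 new; branch {p4=1} (p1, p2, p3, p5, p6) contributes 18 new. Total: 46.

46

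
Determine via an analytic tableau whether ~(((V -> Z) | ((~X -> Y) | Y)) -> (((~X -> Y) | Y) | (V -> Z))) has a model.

Unsatisfiable

Initial set: {~(((V -> Z) | ((~X -> Y) | Y)) -> (((~X -> Y) | Y) | (V -> Z)))}.
~(((V -> Z) | ((~X -> Y) | Y)) -> (((~X -> Y) | Y) | (V -> Z))): α-rule — add ((V -> Z) | ((~X -> Y) | Y)), ~(((~X -> Y) | Y) | (V -> Z)).
~(((~X -> Y) | Y) | (V -> Z)): α-rule — add ~((~X -> Y) | Y), ~(V -> Z).
~((~X -> Y) | Y): α-rule — add ~(~X -> Y), ~Y.
~(V -> Z): α-rule — add V, ~Z.
~(~X -> Y): α-rule — add ~X, ~Y.
((V -> Z) | ((~X -> Y) | Y)): β-rule — branch into (V -> Z)  //  ((~X -> Y) | Y).
  branch 1 (add (V -> Z)):
    (V -> Z): β-rule — branch into ~V  //  Z.
      branch 1.1 (add ~V):
        × closes — contains both V and ~V.
      branch 1.2 (add Z):
        × closes — contains both Z and ~Z.
  branch 2 (add ((~X -> Y) | Y)):
    ((~X -> Y) | Y): β-rule — branch into (~X -> Y)  //  Y.
      branch 2.1 (add (~X -> Y)):
        (~X -> Y): β-rule — branch into ~~X  //  Y.
          branch 2.1.1 (add ~~X):
            × closes — contains both X and ~X.
          branch 2.1.2 (add Y):
            × closes — contains both Y and ~Y.
      branch 2.2 (add Y):
        × closes — contains both Y and ~Y.
All 5 branches close.
Every branch closed; the formula is unsatisfiable.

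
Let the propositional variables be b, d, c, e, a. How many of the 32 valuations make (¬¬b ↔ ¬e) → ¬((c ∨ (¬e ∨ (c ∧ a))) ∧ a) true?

26

Initial set: {((¬¬b ↔ ¬e) → ¬((c ∨ (¬e ∨ (c ∧ a))) ∧ a))}.
((¬¬b ↔ ¬e) → ¬((c ∨ (¬e ∨ (c ∧ a))) ∧ a)): β-rule — branch into ¬(¬¬b ↔ ¬e)  //  ¬((c ∨ (¬e ∨ (c ∧ a))) ∧ a).
  branch 1 (add ¬(¬¬b ↔ ¬e)):
    ¬(¬¬b ↔ ¬e): β-rule — branch into ¬¬b, ¬¬e  //  ¬¬¬b, ¬e.
      branch 1.1 (add ¬¬b, ¬¬e):
        ¬¬b: drop double negation, giving b.
        ○ open, literals {b=true, e=true}.
      branch 1.2 (add ¬¬¬b, ¬e):
        ¬¬¬b: drop double negation, giving ¬b.
        ○ open, literals {b=false, e=false}.
  branch 2 (add ¬((c ∨ (¬e ∨ (c ∧ a))) ∧ a)):
    ¬((c ∨ (¬e ∨ (c ∧ a))) ∧ a): β-rule — branch into ¬(c ∨ (¬e ∨ (c ∧ a)))  //  ¬a.
      branch 2.1 (add ¬(c ∨ (¬e ∨ (c ∧ a)))):
        ¬(c ∨ (¬e ∨ (c ∧ a))): α-rule — add ¬c, ¬(¬e ∨ (c ∧ a)).
        ¬(¬e ∨ (c ∧ a)): α-rule — add ¬¬e, ¬(c ∧ a).
        ¬(c ∧ a): β-rule — branch into ¬c  //  ¬a.
          branch 2.1.1 (add ¬c):
            ○ open, literals {c=false, e=true}.
          branch 2.1.2 (add ¬a):
            ○ open, literals {a=false, c=false, e=true}.
      branch 2.2 (add ¬a):
        ○ open, literals {a=false}.
0 branches closed, 5 open.
Each open branch fixes some atoms; the unmentioned ones are free. Counting distinct full assignments: branch {b=true, e=true} (d, c, a) contributes 8 new; branch {b=false, e=false} (d, c, a) contributes 8 new; branch {c=false, e=true} (b, d, a) contributes 4 new; branch {a=false, c=false, e=true} (b, d) contributes 0 new; branch {a=false} (b, d, c, e) contributes 6 new. Total: 26.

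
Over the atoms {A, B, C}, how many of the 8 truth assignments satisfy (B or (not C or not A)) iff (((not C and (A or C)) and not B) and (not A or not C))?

2

Initial set: {((B or (not C or not A)) iff (((not C and (A or C)) and not B) and (not A or not C)))}.
((B or (not C or not A)) iff (((not C and (A or C)) and not B) and (not A or not C))): β-rule — branch into (B or (not C or not A)), (((not C and (A or C)) and not B) and (not A or not C))  //  not (B or (not C or not A)), not (((not C and (A or C)) and not B) and (not A or not C)).
  branch 1 (add (B or (not C or not A)), (((not C and (A or C)) and not B) and (not A or not C))):
    (((not C and (A or C)) and not B) and (not A or not C)): α-rule — add ((not C and (A or C)) and not B), (not A or not C).
    ((not C and (A or C)) and not B): α-rule — add (not C and (A or C)), not B.
    (not C and (A or C)): α-rule — add not C, (A or C).
    (B or (not C or not A)): β-rule — branch into B  //  (not C or not A).
      branch 1.1 (add B):
        × closes — contains both B and not B.
      branch 1.2 (add (not C or not A)):
        (not A or not C): β-rule — branch into not A  //  not C.
          branch 1.2.1 (add not A):
            (A or C): β-rule — branch into A  //  C.
              branch 1.2.1.1 (add A):
                × closes — contains both A and not A.
              branch 1.2.1.2 (add C):
                × closes — contains both C and not C.
          branch 1.2.2 (add not C):
            (A or C): β-rule — branch into A  //  C.
              branch 1.2.2.1 (add A):
                (not C or not A): β-rule — branch into not C  //  not A.
                  branch 1.2.2.1.1 (add not C):
                    ○ open, literals {A=1, B=0, C=0}.
                  branch 1.2.2.1.2 (add not A):
                    × closes — contains both A and not A.
              branch 1.2.2.2 (add C):
                × closes — contains both C and not C.
  branch 2 (add not (B or (not C or not A)), not (((not C and (A or C)) and not B) and (not A or not C))):
    not (B or (not C or not A)): α-rule — add not B, not (not C or not A).
    not (not C or not A): α-rule — add not not C, not not A.
    not (((not C and (A or C)) and not B) and (not A or not C)): β-rule — branch into not ((not C and (A or C)) and not B)  //  not (not A or not C).
      branch 2.1 (add not ((not C and (A or C)) and not B)):
        not ((not C and (A or C)) and not B): β-rule — branch into not (not C and (A or C))  //  not not B.
          branch 2.1.1 (add not (not C and (A or C))):
            not (not C and (A or C)): β-rule — branch into not not C  //  not (A or C).
              branch 2.1.1.1 (add not not C):
                ○ open, literals {A=1, B=0, C=1}.
              branch 2.1.1.2 (add not (A or C)):
                not (A or C): α-rule — add not A, not C.
                × closes — contains both A and not A.
          branch 2.1.2 (add not not B):
            × closes — contains both B and not B.
      branch 2.2 (add not (not A or not C)):
        not (not A or not C): α-rule — add not not A, not not C.
        ○ open, literals {A=1, B=0, C=1}.
7 branches closed, 3 open.
Each open branch fixes some atoms; the unmentioned ones are free. Counting distinct full assignments: branch {A=1, B=0, C=0} (none free) contributes 1 new; branch {A=1, B=0, C=1} (none free) contributes 1 new; branch {A=1, B=0, C=1} (none free) contributes 0 new. Total: 2.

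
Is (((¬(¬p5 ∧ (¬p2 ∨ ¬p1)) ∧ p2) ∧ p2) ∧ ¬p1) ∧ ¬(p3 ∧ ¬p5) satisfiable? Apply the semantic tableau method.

Initial set: {((((¬(¬p5 ∧ (¬p2 ∨ ¬p1)) ∧ p2) ∧ p2) ∧ ¬p1) ∧ ¬(p3 ∧ ¬p5))}.
((((¬(¬p5 ∧ (¬p2 ∨ ¬p1)) ∧ p2) ∧ p2) ∧ ¬p1) ∧ ¬(p3 ∧ ¬p5)): α-rule — add (((¬(¬p5 ∧ (¬p2 ∨ ¬p1)) ∧ p2) ∧ p2) ∧ ¬p1), ¬(p3 ∧ ¬p5).
(((¬(¬p5 ∧ (¬p2 ∨ ¬p1)) ∧ p2) ∧ p2) ∧ ¬p1): α-rule — add ((¬(¬p5 ∧ (¬p2 ∨ ¬p1)) ∧ p2) ∧ p2), ¬p1.
((¬(¬p5 ∧ (¬p2 ∨ ¬p1)) ∧ p2) ∧ p2): α-rule — add (¬(¬p5 ∧ (¬p2 ∨ ¬p1)) ∧ p2), p2.
(¬(¬p5 ∧ (¬p2 ∨ ¬p1)) ∧ p2): α-rule — add ¬(¬p5 ∧ (¬p2 ∨ ¬p1)), p2.
¬(p3 ∧ ¬p5): β-rule — branch into ¬p3  //  ¬¬p5.
  branch 1 (add ¬p3):
    ¬(¬p5 ∧ (¬p2 ∨ ¬p1)): β-rule — branch into ¬¬p5  //  ¬(¬p2 ∨ ¬p1).
      branch 1.1 (add ¬¬p5):
        ○ open, literals {p1=F, p2=T, p3=F, p5=T}.
      branch 1.2 (add ¬(¬p2 ∨ ¬p1)):
        ¬(¬p2 ∨ ¬p1): α-rule — add ¬¬p2, ¬¬p1.
        × closes — contains both p1 and ¬p1.
  branch 2 (add ¬¬p5):
    ¬(¬p5 ∧ (¬p2 ∨ ¬p1)): β-rule — branch into ¬¬p5  //  ¬(¬p2 ∨ ¬p1).
      branch 2.1 (add ¬¬p5):
        ○ open, literals {p1=F, p2=T, p5=T}.
      branch 2.2 (add ¬(¬p2 ∨ ¬p1)):
        ¬(¬p2 ∨ ¬p1): α-rule — add ¬¬p2, ¬¬p1.
        × closes — contains both p1 and ¬p1.
2 branches closed, 2 open.
An open branch gives a satisfying assignment: p1=F, p2=T, p3=F, p5=T.

Satisfiable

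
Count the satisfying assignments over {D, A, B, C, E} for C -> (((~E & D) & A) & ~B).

Initial set: {(C -> (((~E & D) & A) & ~B))}.
(C -> (((~E & D) & A) & ~B)): β-rule — branch into ~C  //  (((~E & D) & A) & ~B).
  branch 1 (add ~C):
    ○ open, literals {C=F}.
  branch 2 (add (((~E & D) & A) & ~B)):
    (((~E & D) & A) & ~B): α-rule — add ((~E & D) & A), ~B.
    ((~E & D) & A): α-rule — add (~E & D), A.
    (~E & D): α-rule — add ~E, D.
    ○ open, literals {A=T, B=F, D=T, E=F}.
0 branches closed, 2 open.
Each open branch fixes some atoms; the unmentioned ones are free. Counting distinct full assignments: branch {C=F} (D, A, B, E) contributes 16 new; branch {A=T, B=F, D=T, E=F} (C) contributes 1 new. Total: 17.

17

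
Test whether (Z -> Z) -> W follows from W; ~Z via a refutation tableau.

Initial set: {T W; T ~Z; F ((Z -> Z) -> W)}.
F ((Z -> Z) -> W): α-rule — add T (Z -> Z), F W.
× closes — contains both W and ~W.
All 1 branch closes.
Every branch closed, so the premises entail the conclusion.

Yes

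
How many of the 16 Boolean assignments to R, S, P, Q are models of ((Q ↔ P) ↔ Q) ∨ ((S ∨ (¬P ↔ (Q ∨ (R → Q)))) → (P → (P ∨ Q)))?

Initial set: {(((Q ↔ P) ↔ Q) ∨ ((S ∨ (¬P ↔ (Q ∨ (R → Q)))) → (P → (P ∨ Q))))}.
(((Q ↔ P) ↔ Q) ∨ ((S ∨ (¬P ↔ (Q ∨ (R → Q)))) → (P → (P ∨ Q)))): β-rule — branch into ((Q ↔ P) ↔ Q)  //  ((S ∨ (¬P ↔ (Q ∨ (R → Q)))) → (P → (P ∨ Q))).
  branch 1 (add ((Q ↔ P) ↔ Q)):
    ((Q ↔ P) ↔ Q): β-rule — branch into (Q ↔ P), Q  //  ¬(Q ↔ P), ¬Q.
      branch 1.1 (add (Q ↔ P), Q):
        (Q ↔ P): β-rule — branch into Q, P  //  ¬Q, ¬P.
          branch 1.1.1 (add Q, P):
            ○ open, literals {P=true, Q=true}.
          branch 1.1.2 (add ¬Q, ¬P):
            × closes — contains both Q and ¬Q.
      branch 1.2 (add ¬(Q ↔ P), ¬Q):
        ¬(Q ↔ P): β-rule — branch into Q, ¬P  //  ¬Q, P.
          branch 1.2.1 (add Q, ¬P):
            × closes — contains both Q and ¬Q.
          branch 1.2.2 (add ¬Q, P):
            ○ open, literals {P=true, Q=false}.
  branch 2 (add ((S ∨ (¬P ↔ (Q ∨ (R → Q)))) → (P → (P ∨ Q)))):
    ((S ∨ (¬P ↔ (Q ∨ (R → Q)))) → (P → (P ∨ Q))): β-rule — branch into ¬(S ∨ (¬P ↔ (Q ∨ (R → Q))))  //  (P → (P ∨ Q)).
      branch 2.1 (add ¬(S ∨ (¬P ↔ (Q ∨ (R → Q))))):
        ¬(S ∨ (¬P ↔ (Q ∨ (R → Q)))): α-rule — add ¬S, ¬(¬P ↔ (Q ∨ (R → Q))).
        ¬(¬P ↔ (Q ∨ (R → Q))): β-rule — branch into ¬P, ¬(Q ∨ (R → Q))  //  ¬¬P, (Q ∨ (R → Q)).
          branch 2.1.1 (add ¬P, ¬(Q ∨ (R → Q))):
            ¬(Q ∨ (R → Q)): α-rule — add ¬Q, ¬(R → Q).
            ¬(R → Q): α-rule — add R, ¬Q.
            ○ open, literals {P=false, Q=false, R=true, S=false}.
          branch 2.1.2 (add ¬¬P, (Q ∨ (R → Q))):
            (Q ∨ (R → Q)): β-rule — branch into Q  //  (R → Q).
              branch 2.1.2.1 (add Q):
                ○ open, literals {P=true, Q=true, S=false}.
              branch 2.1.2.2 (add (R → Q)):
                (R → Q): β-rule — branch into ¬R  //  Q.
                  branch 2.1.2.2.1 (add ¬R):
                    ○ open, literals {P=true, R=false, S=false}.
                  branch 2.1.2.2.2 (add Q):
                    ○ open, literals {P=true, Q=true, S=false}.
      branch 2.2 (add (P → (P ∨ Q))):
        (P → (P ∨ Q)): β-rule — branch into ¬P  //  (P ∨ Q).
          branch 2.2.1 (add ¬P):
            ○ open, literals {P=false}.
          branch 2.2.2 (add (P ∨ Q)):
            (P ∨ Q): β-rule — branch into P  //  Q.
              branch 2.2.2.1 (add P):
                ○ open, literals {P=true}.
              branch 2.2.2.2 (add Q):
                ○ open, literals {Q=true}.
2 branches closed, 9 open.
Each open branch fixes some atoms; the unmentioned ones are free. Counting distinct full assignments: branch {P=true, Q=true} (R, S) contributes 4 new; branch {P=true, Q=false} (R, S) contributes 4 new; branch {P=false, Q=false, R=true, S=false} (none free) contributes 1 new; branch {P=true, Q=true, S=false} (R) contributes 0 new; branch {P=true, R=false, S=false} (Q) contributes 0 new; branch {P=true, Q=true, S=false} (R) contributes 0 new; branch {P=false} (R, S, Q) contributes 7 new; branch {P=true} (R, S, Q) contributes 0 new; branch {Q=true} (R, S, P) contributes 0 new. Total: 16.

16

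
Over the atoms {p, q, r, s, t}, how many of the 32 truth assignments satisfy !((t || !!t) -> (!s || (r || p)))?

Initial set: {!((t || !!t) -> (!s || (r || p)))}.
!((t || !!t) -> (!s || (r || p))): α-rule — add (t || !!t), !(!s || (r || p)).
!(!s || (r || p)): α-rule — add !!s, !(r || p).
!(r || p): α-rule — add !r, !p.
(t || !!t): β-rule — branch into t  //  !!t.
  branch 1 (add t):
    ○ open, literals {p=F, r=F, s=T, t=T}.
  branch 2 (add !!t):
    !!t: drop double negation, giving t.
    ○ open, literals {p=F, r=F, s=T, t=T}.
0 branches closed, 2 open.
Each open branch fixes some atoms; the unmentioned ones are free. Counting distinct full assignments: branch {p=F, r=F, s=T, t=T} (q) contributes 2 new; branch {p=F, r=F, s=T, t=T} (q) contributes 0 new. Total: 2.

2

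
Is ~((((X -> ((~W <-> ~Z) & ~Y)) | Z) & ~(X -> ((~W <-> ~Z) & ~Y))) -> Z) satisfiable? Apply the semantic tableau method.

Unsatisfiable

Initial set: {~((((X -> ((~W <-> ~Z) & ~Y)) | Z) & ~(X -> ((~W <-> ~Z) & ~Y))) -> Z)}.
~((((X -> ((~W <-> ~Z) & ~Y)) | Z) & ~(X -> ((~W <-> ~Z) & ~Y))) -> Z): α-rule — add (((X -> ((~W <-> ~Z) & ~Y)) | Z) & ~(X -> ((~W <-> ~Z) & ~Y))), ~Z.
(((X -> ((~W <-> ~Z) & ~Y)) | Z) & ~(X -> ((~W <-> ~Z) & ~Y))): α-rule — add ((X -> ((~W <-> ~Z) & ~Y)) | Z), ~(X -> ((~W <-> ~Z) & ~Y)).
~(X -> ((~W <-> ~Z) & ~Y)): α-rule — add X, ~((~W <-> ~Z) & ~Y).
((X -> ((~W <-> ~Z) & ~Y)) | Z): β-rule — branch into (X -> ((~W <-> ~Z) & ~Y))  //  Z.
  branch 1 (add (X -> ((~W <-> ~Z) & ~Y))):
    ~((~W <-> ~Z) & ~Y): β-rule — branch into ~(~W <-> ~Z)  //  ~~Y.
      branch 1.1 (add ~(~W <-> ~Z)):
        (X -> ((~W <-> ~Z) & ~Y)): β-rule — branch into ~X  //  ((~W <-> ~Z) & ~Y).
          branch 1.1.1 (add ~X):
            × closes — contains both X and ~X.
          branch 1.1.2 (add ((~W <-> ~Z) & ~Y)):
            ((~W <-> ~Z) & ~Y): α-rule — add (~W <-> ~Z), ~Y.
            ~(~W <-> ~Z): β-rule — branch into ~W, ~~Z  //  ~~W, ~Z.
              branch 1.1.2.1 (add ~W, ~~Z):
                × closes — contains both Z and ~Z.
              branch 1.1.2.2 (add ~~W, ~Z):
                (~W <-> ~Z): β-rule — branch into ~W, ~Z  //  ~~W, ~~Z.
                  branch 1.1.2.2.1 (add ~W, ~Z):
                    × closes — contains both W and ~W.
                  branch 1.1.2.2.2 (add ~~W, ~~Z):
                    × closes — contains both Z and ~Z.
      branch 1.2 (add ~~Y):
        (X -> ((~W <-> ~Z) & ~Y)): β-rule — branch into ~X  //  ((~W <-> ~Z) & ~Y).
          branch 1.2.1 (add ~X):
            × closes — contains both X and ~X.
          branch 1.2.2 (add ((~W <-> ~Z) & ~Y)):
            ((~W <-> ~Z) & ~Y): α-rule — add (~W <-> ~Z), ~Y.
            × closes — contains both Y and ~Y.
  branch 2 (add Z):
    × closes — contains both Z and ~Z.
All 7 branches close.
Every branch closed; the formula is unsatisfiable.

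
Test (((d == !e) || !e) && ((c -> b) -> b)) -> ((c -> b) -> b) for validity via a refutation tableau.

Assume the negation and expand:
Initial set: {!((((d == !e) || !e) && ((c -> b) -> b)) -> ((c -> b) -> b))}.
!((((d == !e) || !e) && ((c -> b) -> b)) -> ((c -> b) -> b)): α-rule — add (((d == !e) || !e) && ((c -> b) -> b)), !((c -> b) -> b).
(((d == !e) || !e) && ((c -> b) -> b)): α-rule — add ((d == !e) || !e), ((c -> b) -> b).
!((c -> b) -> b): α-rule — add (c -> b), !b.
((d == !e) || !e): β-rule — branch into (d == !e)  //  !e.
  branch 1 (add (d == !e)):
    ((c -> b) -> b): β-rule — branch into !(c -> b)  //  b.
      branch 1.1 (add !(c -> b)):
        !(c -> b): α-rule — add c, !b.
        (c -> b): β-rule — branch into !c  //  b.
          branch 1.1.1 (add !c):
            × closes — contains both c and !c.
          branch 1.1.2 (add b):
            × closes — contains both b and !b.
      branch 1.2 (add b):
        × closes — contains both b and !b.
  branch 2 (add !e):
    ((c -> b) -> b): β-rule — branch into !(c -> b)  //  b.
      branch 2.1 (add !(c -> b)):
        !(c -> b): α-rule — add c, !b.
        (c -> b): β-rule — branch into !c  //  b.
          branch 2.1.1 (add !c):
            × closes — contains both c and !c.
          branch 2.1.2 (add b):
            × closes — contains both b and !b.
      branch 2.2 (add b):
        × closes — contains both b and !b.
All 6 branches close.
Every branch closed, so the negation is unsatisfiable and the formula is valid.

Valid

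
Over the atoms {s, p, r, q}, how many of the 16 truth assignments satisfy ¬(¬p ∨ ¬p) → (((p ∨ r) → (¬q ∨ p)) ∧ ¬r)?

Initial set: {(¬(¬p ∨ ¬p) → (((p ∨ r) → (¬q ∨ p)) ∧ ¬r))}.
(¬(¬p ∨ ¬p) → (((p ∨ r) → (¬q ∨ p)) ∧ ¬r)): β-rule — branch into ¬¬(¬p ∨ ¬p)  //  (((p ∨ r) → (¬q ∨ p)) ∧ ¬r).
  branch 1 (add ¬¬(¬p ∨ ¬p)):
    ¬¬(¬p ∨ ¬p): β-rule — branch into ¬p  //  ¬p.
      branch 1.1 (add ¬p):
        ○ open, literals {p=0}.
      branch 1.2 (add ¬p):
        ○ open, literals {p=0}.
  branch 2 (add (((p ∨ r) → (¬q ∨ p)) ∧ ¬r)):
    (((p ∨ r) → (¬q ∨ p)) ∧ ¬r): α-rule — add ((p ∨ r) → (¬q ∨ p)), ¬r.
    ((p ∨ r) → (¬q ∨ p)): β-rule — branch into ¬(p ∨ r)  //  (¬q ∨ p).
      branch 2.1 (add ¬(p ∨ r)):
        ¬(p ∨ r): α-rule — add ¬p, ¬r.
        ○ open, literals {p=0, r=0}.
      branch 2.2 (add (¬q ∨ p)):
        (¬q ∨ p): β-rule — branch into ¬q  //  p.
          branch 2.2.1 (add ¬q):
            ○ open, literals {q=0, r=0}.
          branch 2.2.2 (add p):
            ○ open, literals {p=1, r=0}.
0 branches closed, 5 open.
Each open branch fixes some atoms; the unmentioned ones are free. Counting distinct full assignments: branch {p=0} (s, r, q) contributes 8 new; branch {p=0} (s, r, q) contributes 0 new; branch {p=0, r=0} (s, q) contributes 0 new; branch {q=0, r=0} (s, p) contributes 2 new; branch {p=1, r=0} (s, q) contributes 2 new. Total: 12.

12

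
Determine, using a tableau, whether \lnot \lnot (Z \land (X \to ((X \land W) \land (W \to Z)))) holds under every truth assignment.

Not valid

Assume the negation and expand:
Initial set: {\lnot \lnot \lnot (Z \land (X \to ((X \land W) \land (W \to Z))))}.
\lnot \lnot \lnot (Z \land (X \to ((X \land W) \land (W \to Z)))): drop double negation, giving \lnot (Z \land (X \to ((X \land W) \land (W \to Z)))).
\lnot (Z \land (X \to ((X \land W) \land (W \to Z)))): β-rule — branch into \lnot Z  //  \lnot (X \to ((X \land W) \land (W \to Z))).
  branch 1 (add \lnot Z):
    ○ open, literals {Z=F}.
  branch 2 (add \lnot (X \to ((X \land W) \land (W \to Z)))):
    \lnot (X \to ((X \land W) \land (W \to Z))): α-rule — add X, \lnot ((X \land W) \land (W \to Z)).
    \lnot ((X \land W) \land (W \to Z)): β-rule — branch into \lnot (X \land W)  //  \lnot (W \to Z).
      branch 2.1 (add \lnot (X \land W)):
        \lnot (X \land W): β-rule — branch into \lnot X  //  \lnot W.
          branch 2.1.1 (add \lnot X):
            × closes — contains both X and \lnot X.
          branch 2.1.2 (add \lnot W):
            ○ open, literals {W=F, X=T}.
      branch 2.2 (add \lnot (W \to Z)):
        \lnot (W \to Z): α-rule — add W, \lnot Z.
        ○ open, literals {W=T, X=T, Z=F}.
1 branch closed, 3 open.
An open branch gives a countermodel: Z=F (unmentioned atoms arbitrary); under it the original formula is false.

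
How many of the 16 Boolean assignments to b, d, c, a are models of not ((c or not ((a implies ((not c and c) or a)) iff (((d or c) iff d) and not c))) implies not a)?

Initial set: {not ((c or not ((a implies ((not c and c) or a)) iff (((d or c) iff d) and not c))) implies not a)}.
not ((c or not ((a implies ((not c and c) or a)) iff (((d or c) iff d) and not c))) implies not a): α-rule — add (c or not ((a implies ((not c and c) or a)) iff (((d or c) iff d) and not c))), not not a.
(c or not ((a implies ((not c and c) or a)) iff (((d or c) iff d) and not c))): β-rule — branch into c  //  not ((a implies ((not c and c) or a)) iff (((d or c) iff d) and not c)).
  branch 1 (add c):
    ○ open, literals {a=1, c=1}.
  branch 2 (add not ((a implies ((not c and c) or a)) iff (((d or c) iff d) and not c))):
    not ((a implies ((not c and c) or a)) iff (((d or c) iff d) and not c)): β-rule — branch into (a implies ((not c and c) or a)), not (((d or c) iff d) and not c)  //  not (a implies ((not c and c) or a)), (((d or c) iff d) and not c).
      branch 2.1 (add (a implies ((not c and c) or a)), not (((d or c) iff d) and not c)):
        (a implies ((not c and c) or a)): β-rule — branch into not a  //  ((not c and c) or a).
          branch 2.1.1 (add not a):
            × closes — contains both a and not a.
          branch 2.1.2 (add ((not c and c) or a)):
            not (((d or c) iff d) and not c): β-rule — branch into not ((d or c) iff d)  //  not not c.
              branch 2.1.2.1 (add not ((d or c) iff d)):
                ((not c and c) or a): β-rule — branch into (not c and c)  //  a.
                  branch 2.1.2.1.1 (add (not c and c)):
                    (not c and c): α-rule — add not c, c.
                    × closes — contains both c and not c.
                  branch 2.1.2.1.2 (add a):
                    not ((d or c) iff d): β-rule — branch into (d or c), not d  //  not (d or c), d.
                      branch 2.1.2.1.2.1 (add (d or c), not d):
                        (d or c): β-rule — branch into d  //  c.
                          branch 2.1.2.1.2.1.1 (add d):
                            × closes — contains both d and not d.
                          branch 2.1.2.1.2.1.2 (add c):
                            ○ open, literals {a=1, c=1, d=0}.
                      branch 2.1.2.1.2.2 (add not (d or c), d):
                        not (d or c): α-rule — add not d, not c.
                        × closes — contains both d and not d.
              branch 2.1.2.2 (add not not c):
                ((not c and c) or a): β-rule — branch into (not c and c)  //  a.
                  branch 2.1.2.2.1 (add (not c and c)):
                    (not c and c): α-rule — add not c, c.
                    × closes — contains both c and not c.
                  branch 2.1.2.2.2 (add a):
                    ○ open, literals {a=1, c=1}.
      branch 2.2 (add not (a implies ((not c and c) or a)), (((d or c) iff d) and not c)):
        not (a implies ((not c and c) or a)): α-rule — add a, not ((not c and c) or a).
        (((d or c) iff d) and not c): α-rule — add ((d or c) iff d), not c.
        not ((not c and c) or a): α-rule — add not (not c and c), not a.
        × closes — contains both a and not a.
6 branches closed, 3 open.
Each open branch fixes some atoms; the unmentioned ones are free. Counting distinct full assignments: branch {a=1, c=1} (b, d) contributes 4 new; branch {a=1, c=1, d=0} (b) contributes 0 new; branch {a=1, c=1} (b, d) contributes 0 new. Total: 4.

4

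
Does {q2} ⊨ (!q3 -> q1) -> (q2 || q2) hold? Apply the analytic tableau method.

Yes

Initial set: {q2; !((!q3 -> q1) -> (q2 || q2))}.
!((!q3 -> q1) -> (q2 || q2)): α-rule — add (!q3 -> q1), !(q2 || q2).
!(q2 || q2): α-rule — add !q2, !q2.
× closes — contains both q2 and !q2.
All 1 branch closes.
Every branch closed, so the premises entail the conclusion.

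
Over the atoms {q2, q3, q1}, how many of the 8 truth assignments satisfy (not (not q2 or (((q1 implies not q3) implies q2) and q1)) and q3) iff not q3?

Initial set: {((not (not q2 or (((q1 implies not q3) implies q2) and q1)) and q3) iff not q3)}.
((not (not q2 or (((q1 implies not q3) implies q2) and q1)) and q3) iff not q3): β-rule — branch into (not (not q2 or (((q1 implies not q3) implies q2) and q1)) and q3), not q3  //  not (not (not q2 or (((q1 implies not q3) implies q2) and q1)) and q3), not not q3.
  branch 1 (add (not (not q2 or (((q1 implies not q3) implies q2) and q1)) and q3), not q3):
    (not (not q2 or (((q1 implies not q3) implies q2) and q1)) and q3): α-rule — add not (not q2 or (((q1 implies not q3) implies q2) and q1)), q3.
    × closes — contains both q3 and not q3.
  branch 2 (add not (not (not q2 or (((q1 implies not q3) implies q2) and q1)) and q3), not not q3):
    not (not (not q2 or (((q1 implies not q3) implies q2) and q1)) and q3): β-rule — branch into not not (not q2 or (((q1 implies not q3) implies q2) and q1))  //  not q3.
      branch 2.1 (add not not (not q2 or (((q1 implies not q3) implies q2) and q1))):
        not not (not q2 or (((q1 implies not q3) implies q2) and q1)): β-rule — branch into not q2  //  (((q1 implies not q3) implies q2) and q1).
          branch 2.1.1 (add not q2):
            ○ open, literals {q2=false, q3=true}.
          branch 2.1.2 (add (((q1 implies not q3) implies q2) and q1)):
            (((q1 implies not q3) implies q2) and q1): α-rule — add ((q1 implies not q3) implies q2), q1.
            ((q1 implies not q3) implies q2): β-rule — branch into not (q1 implies not q3)  //  q2.
              branch 2.1.2.1 (add not (q1 implies not q3)):
                not (q1 implies not q3): α-rule — add q1, not not q3.
                ○ open, literals {q1=true, q3=true}.
              branch 2.1.2.2 (add q2):
                ○ open, literals {q1=true, q2=true, q3=true}.
      branch 2.2 (add not q3):
        × closes — contains both q3 and not q3.
2 branches closed, 3 open.
Each open branch fixes some atoms; the unmentioned ones are free. Counting distinct full assignments: branch {q2=false, q3=true} (q1) contributes 2 new; branch {q1=true, q3=true} (q2) contributes 1 new; branch {q1=true, q2=true, q3=true} (none free) contributes 0 new. Total: 3.

3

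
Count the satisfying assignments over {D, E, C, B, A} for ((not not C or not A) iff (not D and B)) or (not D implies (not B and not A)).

Initial set: {T (((not not C or not A) iff (not D and B)) or (not D implies (not B and not A)))}.
T (((not not C or not A) iff (not D and B)) or (not D implies (not B and not A))): β-rule — branch into T ((not not C or not A) iff (not D and B))  //  T (not D implies (not B and not A)).
  branch 1 (add T ((not not C or not A) iff (not D and B))):
    T ((not not C or not A) iff (not D and B)): β-rule — branch into T (not not C or not A), T (not D and B)  //  F (not not C or not A), F (not D and B).
      branch 1.1 (add T (not not C or not A), T (not D and B)):
        T (not D and B): α-rule — add T not D, T B.
        T (not not C or not A): β-rule — branch into T not not C  //  T not A.
          branch 1.1.1 (add T not not C):
            T not not C: drop double negation, giving T C.
            ○ open, literals {B=true, C=true, D=false}.
          branch 1.1.2 (add T not A):
            ○ open, literals {A=false, B=true, D=false}.
      branch 1.2 (add F (not not C or not A), F (not D and B)):
        F (not not C or not A): α-rule — add F not not C, F not A.
        F not not C: drop double negation, giving F C.
        F (not D and B): β-rule — branch into F not D  //  F B.
          branch 1.2.1 (add F not D):
            ○ open, literals {A=true, C=false, D=true}.
          branch 1.2.2 (add F B):
            ○ open, literals {A=true, B=false, C=false}.
  branch 2 (add T (not D implies (not B and not A))):
    T (not D implies (not B and not A)): β-rule — branch into F not D  //  T (not B and not A).
      branch 2.1 (add F not D):
        ○ open, literals {D=true}.
      branch 2.2 (add T (not B and not A)):
        T (not B and not A): α-rule — add T not B, T not A.
        ○ open, literals {A=false, B=false}.
0 branches closed, 6 open.
Each open branch fixes some atoms; the unmentioned ones are free. Counting distinct full assignments: branch {B=true, C=true, D=false} (E, A) contributes 4 new; branch {A=false, B=true, D=false} (E, C) contributes 2 new; branch {A=true, C=false, D=true} (E, B) contributes 4 new; branch {A=true, B=false, C=false} (D, E) contributes 2 new; branch {D=true} (E, C, B, A) contributes 12 new; branch {A=false, B=false} (D, E, C) contributes 4 new. Total: 28.

28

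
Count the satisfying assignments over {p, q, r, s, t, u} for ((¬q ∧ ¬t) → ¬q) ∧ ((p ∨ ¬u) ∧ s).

24

Initial set: {(((¬q ∧ ¬t) → ¬q) ∧ ((p ∨ ¬u) ∧ s))}.
(((¬q ∧ ¬t) → ¬q) ∧ ((p ∨ ¬u) ∧ s)): α-rule — add ((¬q ∧ ¬t) → ¬q), ((p ∨ ¬u) ∧ s).
((p ∨ ¬u) ∧ s): α-rule — add (p ∨ ¬u), s.
((¬q ∧ ¬t) → ¬q): β-rule — branch into ¬(¬q ∧ ¬t)  //  ¬q.
  branch 1 (add ¬(¬q ∧ ¬t)):
    (p ∨ ¬u): β-rule — branch into p  //  ¬u.
      branch 1.1 (add p):
        ¬(¬q ∧ ¬t): β-rule — branch into ¬¬q  //  ¬¬t.
          branch 1.1.1 (add ¬¬q):
            ○ open, literals {p=1, q=1, s=1}.
          branch 1.1.2 (add ¬¬t):
            ○ open, literals {p=1, s=1, t=1}.
      branch 1.2 (add ¬u):
        ¬(¬q ∧ ¬t): β-rule — branch into ¬¬q  //  ¬¬t.
          branch 1.2.1 (add ¬¬q):
            ○ open, literals {q=1, s=1, u=0}.
          branch 1.2.2 (add ¬¬t):
            ○ open, literals {s=1, t=1, u=0}.
  branch 2 (add ¬q):
    (p ∨ ¬u): β-rule — branch into p  //  ¬u.
      branch 2.1 (add p):
        ○ open, literals {p=1, q=0, s=1}.
      branch 2.2 (add ¬u):
        ○ open, literals {q=0, s=1, u=0}.
0 branches closed, 6 open.
Each open branch fixes some atoms; the unmentioned ones are free. Counting distinct full assignments: branch {p=1, q=1, s=1} (r, t, u) contributes 8 new; branch {p=1, s=1, t=1} (q, r, u) contributes 4 new; branch {q=1, s=1, u=0} (p, r, t) contributes 4 new; branch {s=1, t=1, u=0} (p, q, r) contributes 2 new; branch {p=1, q=0, s=1} (r, t, u) contributes 4 new; branch {q=0, s=1, u=0} (p, r, t) contributes 2 new. Total: 24.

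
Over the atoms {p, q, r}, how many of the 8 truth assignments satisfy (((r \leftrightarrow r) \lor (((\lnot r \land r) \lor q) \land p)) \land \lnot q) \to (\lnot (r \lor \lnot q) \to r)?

8

Initial set: {((((r \leftrightarrow r) \lor (((\lnot r \land r) \lor q) \land p)) \land \lnot q) \to (\lnot (r \lor \lnot q) \to r))}.
((((r \leftrightarrow r) \lor (((\lnot r \land r) \lor q) \land p)) \land \lnot q) \to (\lnot (r \lor \lnot q) \to r)): β-rule — branch into \lnot (((r \leftrightarrow r) \lor (((\lnot r \land r) \lor q) \land p)) \land \lnot q)  //  (\lnot (r \lor \lnot q) \to r).
  branch 1 (add \lnot (((r \leftrightarrow r) \lor (((\lnot r \land r) \lor q) \land p)) \land \lnot q)):
    \lnot (((r \leftrightarrow r) \lor (((\lnot r \land r) \lor q) \land p)) \land \lnot q): β-rule — branch into \lnot ((r \leftrightarrow r) \lor (((\lnot r \land r) \lor q) \land p))  //  \lnot \lnot q.
      branch 1.1 (add \lnot ((r \leftrightarrow r) \lor (((\lnot r \land r) \lor q) \land p))):
        \lnot ((r \leftrightarrow r) \lor (((\lnot r \land r) \lor q) \land p)): α-rule — add \lnot (r \leftrightarrow r), \lnot (((\lnot r \land r) \lor q) \land p).
        \lnot (r \leftrightarrow r): β-rule — branch into r, \lnot r  //  \lnot r, r.
          branch 1.1.1 (add r, \lnot r):
            × closes — contains both r and \lnot r.
          branch 1.1.2 (add \lnot r, r):
            × closes — contains both r and \lnot r.
      branch 1.2 (add \lnot \lnot q):
        ○ open, literals {q=true}.
  branch 2 (add (\lnot (r \lor \lnot q) \to r)):
    (\lnot (r \lor \lnot q) \to r): β-rule — branch into \lnot \lnot (r \lor \lnot q)  //  r.
      branch 2.1 (add \lnot \lnot (r \lor \lnot q)):
        \lnot \lnot (r \lor \lnot q): β-rule — branch into r  //  \lnot q.
          branch 2.1.1 (add r):
            ○ open, literals {r=true}.
          branch 2.1.2 (add \lnot q):
            ○ open, literals {q=false}.
      branch 2.2 (add r):
        ○ open, literals {r=true}.
2 branches closed, 4 open.
Each open branch fixes some atoms; the unmentioned ones are free. Counting distinct full assignments: branch {q=true} (p, r) contributes 4 new; branch {r=true} (p, q) contributes 2 new; branch {q=false} (p, r) contributes 2 new; branch {r=true} (p, q) contributes 0 new. Total: 8.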